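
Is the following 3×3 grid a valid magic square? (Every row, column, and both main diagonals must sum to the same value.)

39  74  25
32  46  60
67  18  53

Row 1: 39 + 74 + 25 = 138.
Row 2: 32 + 46 + 60 = 138.
Row 3: 67 + 18 + 53 = 138.
Column 1: 39 + 32 + 67 = 138.
Column 2: 74 + 46 + 18 = 138.
Column 3: 25 + 60 + 53 = 138.
Main diagonal: 39 + 46 + 53 = 138.
Anti-diagonal: 25 + 46 + 67 = 138.
All lines sum to 138.

Yes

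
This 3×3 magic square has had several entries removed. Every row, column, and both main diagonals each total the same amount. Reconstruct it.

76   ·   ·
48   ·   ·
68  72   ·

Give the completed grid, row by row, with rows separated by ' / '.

76 56 60 / 48 64 80 / 68 72 52

Column 1 is already complete: 76 + 48 + 68 = 192, so that is the magic constant.
Using row 3: 68 + 72 + ? → (3,3) = 192 − 140 = 52.
From main diagonal, 192 − (76 + 52) gives (2,2) = 64.
Anti-diagonal must total 192; the given cells sum to 132, so (1,3) = 60.
Row 1 needs 192; the known cells sum to 136, so (1,2) = 56.
Row 2 must total 192; the given cells sum to 112, so (2,3) = 80.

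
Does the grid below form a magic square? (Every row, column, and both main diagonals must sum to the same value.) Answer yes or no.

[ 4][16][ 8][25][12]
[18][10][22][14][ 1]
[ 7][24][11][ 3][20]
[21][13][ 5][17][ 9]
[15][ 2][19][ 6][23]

Yes

Row 1: 4 + 16 + 8 + 25 + 12 = 65.
Row 2: 18 + 10 + 22 + 14 + 1 = 65.
Row 3: 7 + 24 + 11 + 3 + 20 = 65.
Row 4: 21 + 13 + 5 + 17 + 9 = 65.
Row 5: 15 + 2 + 19 + 6 + 23 = 65.
Column 1: 4 + 18 + 7 + 21 + 15 = 65.
Column 2: 16 + 10 + 24 + 13 + 2 = 65.
Column 3: 8 + 22 + 11 + 5 + 19 = 65.
Column 4: 25 + 14 + 3 + 17 + 6 = 65.
Column 5: 12 + 1 + 20 + 9 + 23 = 65.
Main diagonal: 4 + 10 + 11 + 17 + 23 = 65.
Anti-diagonal: 12 + 14 + 11 + 13 + 15 = 65.
All lines sum to 65.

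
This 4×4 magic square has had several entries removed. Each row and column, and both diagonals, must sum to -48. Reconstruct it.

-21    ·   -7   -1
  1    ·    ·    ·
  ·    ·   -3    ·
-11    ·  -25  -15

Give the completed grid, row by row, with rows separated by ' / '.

-21 -19 -7 -1 / 1 -9 -13 -27 / -17 -23 -3 -5 / -11 3 -25 -15

The remaining cell in row 1 is (1,2) = -48 − (-29) = -19.
Row 4 needs -48; the known cells sum to -51, so (4,2) = 3.
Column 1: -21 + 1 + (-11) + ? = -48, so (3,1) = -17.
Column 3 needs -48; the known cells sum to -35, so (2,3) = -13.
Main diagonal: -21 + (-3) + (-15) + ? = -48, so (2,2) = -9.
Anti-diagonal needs -48; the known cells sum to -25, so (3,2) = -23.
The remaining cell in row 2 is (2,4) = -48 − (-21) = -27.
From row 3, -48 − (-17 + (-23) + (-3)) gives (3,4) = -5.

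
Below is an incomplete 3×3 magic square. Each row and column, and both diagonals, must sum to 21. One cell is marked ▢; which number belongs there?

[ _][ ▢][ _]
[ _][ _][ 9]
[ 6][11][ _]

3

From row 3, 21 − (6 + 11) gives (3,3) = 4.
The remaining cell in column 3 is (1,3) = 21 − 13 = 8.
Anti-diagonal needs 21; the known cells sum to 14, so (2,2) = 7.
From row 2, 21 − (7 + 9) gives (2,1) = 5.
Column 1: 5 + 6 + ? = 21, so (1,1) = 10.
Column 2 must total 21; the given cells sum to 18, so (1,2) = 3.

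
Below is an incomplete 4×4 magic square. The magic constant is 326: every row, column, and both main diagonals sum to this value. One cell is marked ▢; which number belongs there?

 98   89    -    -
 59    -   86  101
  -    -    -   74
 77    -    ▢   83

104

Using row 2: 59 + 86 + 101 + ? → (2,2) = 326 − 246 = 80.
Column 1: 98 + 59 + 77 + ? = 326, so (3,1) = 92.
From column 4, 326 − (101 + 74 + 83) gives (1,4) = 68.
Main diagonal needs 326; the known cells sum to 261, so (3,3) = 65.
The remaining cell in anti-diagonal is (3,2) = 326 − 231 = 95.
Using row 1: 98 + 89 + 68 + ? → (1,3) = 326 − 255 = 71.
The remaining cell in column 2 is (4,2) = 326 − 264 = 62.
From column 3, 326 − (71 + 86 + 65) gives (4,3) = 104.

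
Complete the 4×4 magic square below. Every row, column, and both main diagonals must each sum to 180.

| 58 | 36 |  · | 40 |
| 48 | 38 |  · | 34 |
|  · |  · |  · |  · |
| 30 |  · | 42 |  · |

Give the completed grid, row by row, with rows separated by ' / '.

58 36 46 40 / 48 38 60 34 / 44 50 32 54 / 30 56 42 52

Row 1: 58 + 36 + 40 + ? = 180, so (1,3) = 46.
The remaining cell in row 2 is (2,3) = 180 − 120 = 60.
The remaining cell in column 1 is (3,1) = 180 − 136 = 44.
Column 3 needs 180; the known cells sum to 148, so (3,3) = 32.
Main diagonal needs 180; the known cells sum to 128, so (4,4) = 52.
Using anti-diagonal: 40 + 60 + 30 + ? → (3,2) = 180 − 130 = 50.
Row 3 must total 180; the given cells sum to 126, so (3,4) = 54.
Row 4 must total 180; the given cells sum to 124, so (4,2) = 56.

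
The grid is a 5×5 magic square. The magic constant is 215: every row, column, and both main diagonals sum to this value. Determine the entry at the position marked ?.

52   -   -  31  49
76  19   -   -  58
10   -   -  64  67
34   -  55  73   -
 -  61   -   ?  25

Column 1: 52 + 76 + 10 + 34 + ? = 215, so (5,1) = 43.
From column 5, 215 − (49 + 58 + 67 + 25) gives (4,5) = 16.
Main diagonal must total 215; the given cells sum to 169, so (3,3) = 46.
Row 3 needs 215; the known cells sum to 187, so (3,2) = 28.
Row 4 needs 215; the known cells sum to 178, so (4,2) = 37.
Using column 2: 19 + 28 + 37 + 61 + ? → (1,2) = 215 − 145 = 70.
Anti-diagonal: 49 + 46 + 37 + 43 + ? = 215, so (2,4) = 40.
Row 1: 52 + 70 + 31 + 49 + ? = 215, so (1,3) = 13.
Row 2: 76 + 19 + 40 + 58 + ? = 215, so (2,3) = 22.
The remaining cell in column 3 is (5,3) = 215 − 136 = 79.
From column 4, 215 − (31 + 40 + 64 + 73) gives (5,4) = 7.

7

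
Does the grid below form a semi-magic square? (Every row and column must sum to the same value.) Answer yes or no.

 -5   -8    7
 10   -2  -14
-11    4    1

Yes

Row 1: -5 + (-8) + 7 = -6.
Row 2: 10 + (-2) + (-14) = -6.
Row 3: -11 + 4 + 1 = -6.
Column 1: -5 + 10 + (-11) = -6.
Column 2: -8 + (-2) + 4 = -6.
Column 3: 7 + (-14) + 1 = -6.
All lines sum to -6.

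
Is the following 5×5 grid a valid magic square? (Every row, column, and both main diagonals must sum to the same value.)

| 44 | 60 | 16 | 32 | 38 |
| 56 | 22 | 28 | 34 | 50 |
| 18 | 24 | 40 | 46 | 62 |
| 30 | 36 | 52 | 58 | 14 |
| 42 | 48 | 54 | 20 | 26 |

Yes

Row 1: 44 + 60 + 16 + 32 + 38 = 190.
Row 2: 56 + 22 + 28 + 34 + 50 = 190.
Row 3: 18 + 24 + 40 + 46 + 62 = 190.
Row 4: 30 + 36 + 52 + 58 + 14 = 190.
Row 5: 42 + 48 + 54 + 20 + 26 = 190.
Column 1: 44 + 56 + 18 + 30 + 42 = 190.
Column 2: 60 + 22 + 24 + 36 + 48 = 190.
Column 3: 16 + 28 + 40 + 52 + 54 = 190.
Column 4: 32 + 34 + 46 + 58 + 20 = 190.
Column 5: 38 + 50 + 62 + 14 + 26 = 190.
Main diagonal: 44 + 22 + 40 + 58 + 26 = 190.
Anti-diagonal: 38 + 34 + 40 + 36 + 42 = 190.
All lines sum to 190.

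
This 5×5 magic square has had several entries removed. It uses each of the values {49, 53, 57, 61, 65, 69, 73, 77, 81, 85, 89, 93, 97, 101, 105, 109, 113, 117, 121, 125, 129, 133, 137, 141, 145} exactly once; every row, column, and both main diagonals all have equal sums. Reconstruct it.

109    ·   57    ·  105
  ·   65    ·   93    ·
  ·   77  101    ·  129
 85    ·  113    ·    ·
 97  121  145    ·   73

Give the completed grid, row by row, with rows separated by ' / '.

The 25 entries sum to 2425, so each line sums to 2425/5 = 485.
From row 5, 485 − (97 + 121 + 145 + 73) gives (5,4) = 49.
From column 3, 485 − (57 + 101 + 113 + 145) gives (2,3) = 69.
The remaining cell in main diagonal is (4,4) = 485 − 348 = 137.
Anti-diagonal needs 485; the known cells sum to 396, so (4,2) = 89.
Row 4 must total 485; the given cells sum to 424, so (4,5) = 61.
Using column 2: 65 + 77 + 89 + 121 + ? → (1,2) = 485 − 352 = 133.
Using column 5: 105 + 129 + 61 + 73 + ? → (2,5) = 485 − 368 = 117.
Using row 1: 109 + 133 + 57 + 105 + ? → (1,4) = 485 − 404 = 81.
Row 2 needs 485; the known cells sum to 344, so (2,1) = 141.
Column 1: 109 + 141 + 85 + 97 + ? = 485, so (3,1) = 53.
From column 4, 485 − (81 + 93 + 137 + 49) gives (3,4) = 125.

109 133 57 81 105 / 141 65 69 93 117 / 53 77 101 125 129 / 85 89 113 137 61 / 97 121 145 49 73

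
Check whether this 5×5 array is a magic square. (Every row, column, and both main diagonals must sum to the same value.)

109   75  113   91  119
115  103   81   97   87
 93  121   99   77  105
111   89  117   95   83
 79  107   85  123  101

Row 1: 109 + 75 + 113 + 91 + 119 = 507.
Row 2: 115 + 103 + 81 + 97 + 87 = 483.
Row 3: 93 + 121 + 99 + 77 + 105 = 495.
Row 4: 111 + 89 + 117 + 95 + 83 = 495.
Row 5: 79 + 107 + 85 + 123 + 101 = 495.
Column 1: 109 + 115 + 93 + 111 + 79 = 507.
Column 2: 75 + 103 + 121 + 89 + 107 = 495.
Column 3: 113 + 81 + 99 + 117 + 85 = 495.
Column 4: 91 + 97 + 77 + 95 + 123 = 483.
Column 5: 119 + 87 + 105 + 83 + 101 = 495.
Main diagonal: 109 + 103 + 99 + 95 + 101 = 507.
Anti-diagonal: 119 + 97 + 99 + 89 + 79 = 483.

No — column 1 sums to 507 but anti-diagonal sums to 483.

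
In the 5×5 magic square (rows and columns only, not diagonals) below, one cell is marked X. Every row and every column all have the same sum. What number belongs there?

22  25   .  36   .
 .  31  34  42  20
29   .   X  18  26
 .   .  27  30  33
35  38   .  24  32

Column 4 is complete and sums to 150; that is the magic constant.
Row 2: 31 + 34 + 42 + 20 + ? = 150, so (2,1) = 23.
Row 5: 35 + 38 + 24 + 32 + ? = 150, so (5,3) = 21.
Column 1 needs 150; the known cells sum to 109, so (4,1) = 41.
The remaining cell in column 5 is (1,5) = 150 − 111 = 39.
Row 1 needs 150; the known cells sum to 122, so (1,3) = 28.
The remaining cell in row 4 is (4,2) = 150 − 131 = 19.
Column 2 needs 150; the known cells sum to 113, so (3,2) = 37.
Column 3 needs 150; the known cells sum to 110, so (3,3) = 40.

40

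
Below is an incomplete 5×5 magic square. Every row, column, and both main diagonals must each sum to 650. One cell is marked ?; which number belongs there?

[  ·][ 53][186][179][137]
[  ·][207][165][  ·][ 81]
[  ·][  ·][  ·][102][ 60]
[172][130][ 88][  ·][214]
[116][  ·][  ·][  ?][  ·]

200

From row 1, 650 − (53 + 186 + 179 + 137) gives (1,1) = 95.
Using row 4: 172 + 130 + 88 + 214 + ? → (4,4) = 650 − 604 = 46.
Column 5: 137 + 81 + 60 + 214 + ? = 650, so (5,5) = 158.
Main diagonal needs 650; the known cells sum to 506, so (3,3) = 144.
Anti-diagonal: 137 + 144 + 130 + 116 + ? = 650, so (2,4) = 123.
The remaining cell in row 2 is (2,1) = 650 − 576 = 74.
Column 1: 95 + 74 + 172 + 116 + ? = 650, so (3,1) = 193.
Column 3 must total 650; the given cells sum to 583, so (5,3) = 67.
Column 4 must total 650; the given cells sum to 450, so (5,4) = 200.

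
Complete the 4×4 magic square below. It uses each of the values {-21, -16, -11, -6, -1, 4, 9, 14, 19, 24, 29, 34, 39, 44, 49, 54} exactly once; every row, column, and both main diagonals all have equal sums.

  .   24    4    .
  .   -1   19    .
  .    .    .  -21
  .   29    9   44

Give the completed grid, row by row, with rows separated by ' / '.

The 16 entries sum to 264, so each line sums to 264/4 = 66.
Using row 4: 29 + 9 + 44 + ? → (4,1) = 66 − 82 = -16.
Column 2: 24 + (-1) + 29 + ? = 66, so (3,2) = 14.
Column 3 must total 66; the given cells sum to 32, so (3,3) = 34.
From main diagonal, 66 − (-1 + 34 + 44) gives (1,1) = -11.
Anti-diagonal must total 66; the given cells sum to 17, so (1,4) = 49.
Using row 3: 14 + 34 + (-21) + ? → (3,1) = 66 − 27 = 39.
Column 1: -11 + 39 + (-16) + ? = 66, so (2,1) = 54.
From column 4, 66 − (49 + (-21) + 44) gives (2,4) = -6.

-11 24 4 49 / 54 -1 19 -6 / 39 14 34 -21 / -16 29 9 44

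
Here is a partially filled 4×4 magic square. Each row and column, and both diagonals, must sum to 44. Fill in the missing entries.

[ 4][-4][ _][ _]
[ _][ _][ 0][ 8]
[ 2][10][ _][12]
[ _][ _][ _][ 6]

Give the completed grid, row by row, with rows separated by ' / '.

4 -4 26 18 / 22 14 0 8 / 2 10 20 12 / 16 24 -2 6

From row 3, 44 − (2 + 10 + 12) gives (3,3) = 20.
Column 4 must total 44; the given cells sum to 26, so (1,4) = 18.
Main diagonal needs 44; the known cells sum to 30, so (2,2) = 14.
Anti-diagonal needs 44; the known cells sum to 28, so (4,1) = 16.
The remaining cell in row 1 is (1,3) = 44 − 18 = 26.
Using row 2: 14 + 0 + 8 + ? → (2,1) = 44 − 22 = 22.
From column 2, 44 − (-4 + 14 + 10) gives (4,2) = 24.
The remaining cell in column 3 is (4,3) = 44 − 46 = -2.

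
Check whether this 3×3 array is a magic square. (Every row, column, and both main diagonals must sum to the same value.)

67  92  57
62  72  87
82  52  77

No — row 3 sums to 211 but row 1 sums to 216.

Row 1: 67 + 92 + 57 = 216.
Row 2: 62 + 72 + 87 = 221.
Row 3: 82 + 52 + 77 = 211.
Column 1: 67 + 62 + 82 = 211.
Column 2: 92 + 72 + 52 = 216.
Column 3: 57 + 87 + 77 = 221.
Main diagonal: 67 + 72 + 77 = 216.
Anti-diagonal: 57 + 72 + 82 = 211.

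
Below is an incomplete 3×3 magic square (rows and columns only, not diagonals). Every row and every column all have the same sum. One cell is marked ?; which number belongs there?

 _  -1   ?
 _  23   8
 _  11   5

20

Column 2 is complete and sums to 33; that is the magic constant.
Row 2 needs 33; the known cells sum to 31, so (2,1) = 2.
From row 3, 33 − (11 + 5) gives (3,1) = 17.
Column 1: 2 + 17 + ? = 33, so (1,1) = 14.
From column 3, 33 − (8 + 5) gives (1,3) = 20.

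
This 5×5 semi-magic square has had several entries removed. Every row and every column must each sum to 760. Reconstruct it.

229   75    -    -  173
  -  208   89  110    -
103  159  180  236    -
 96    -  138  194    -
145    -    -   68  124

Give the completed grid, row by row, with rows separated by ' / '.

Using row 3: 103 + 159 + 180 + 236 + ? → (3,5) = 760 − 678 = 82.
From column 1, 760 − (229 + 103 + 96 + 145) gives (2,1) = 187.
Using column 4: 110 + 236 + 194 + 68 + ? → (1,4) = 760 − 608 = 152.
Row 1 needs 760; the known cells sum to 629, so (1,3) = 131.
Row 2: 187 + 208 + 89 + 110 + ? = 760, so (2,5) = 166.
From column 3, 760 − (131 + 89 + 180 + 138) gives (5,3) = 222.
The remaining cell in column 5 is (4,5) = 760 − 545 = 215.
From row 4, 760 − (96 + 138 + 194 + 215) gives (4,2) = 117.
From row 5, 760 − (145 + 222 + 68 + 124) gives (5,2) = 201.

229 75 131 152 173 / 187 208 89 110 166 / 103 159 180 236 82 / 96 117 138 194 215 / 145 201 222 68 124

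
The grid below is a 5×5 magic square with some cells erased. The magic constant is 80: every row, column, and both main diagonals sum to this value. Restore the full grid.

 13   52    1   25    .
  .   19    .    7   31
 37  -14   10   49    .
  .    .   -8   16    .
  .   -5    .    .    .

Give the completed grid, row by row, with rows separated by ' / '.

13 52 1 25 -11 / -20 19 43 7 31 / 37 -14 10 49 -2 / 4 28 -8 16 40 / 46 -5 34 -17 22

Row 1 needs 80; the known cells sum to 91, so (1,5) = -11.
Row 3: 37 + (-14) + 10 + 49 + ? = 80, so (3,5) = -2.
Using column 2: 52 + 19 + (-14) + (-5) + ? → (4,2) = 80 − 52 = 28.
Column 4 must total 80; the given cells sum to 97, so (5,4) = -17.
Main diagonal needs 80; the known cells sum to 58, so (5,5) = 22.
Anti-diagonal needs 80; the known cells sum to 34, so (5,1) = 46.
Row 5 must total 80; the given cells sum to 46, so (5,3) = 34.
From column 3, 80 − (1 + 10 + (-8) + 34) gives (2,3) = 43.
Column 5 needs 80; the known cells sum to 40, so (4,5) = 40.
Row 2 must total 80; the given cells sum to 100, so (2,1) = -20.
From row 4, 80 − (28 + (-8) + 16 + 40) gives (4,1) = 4.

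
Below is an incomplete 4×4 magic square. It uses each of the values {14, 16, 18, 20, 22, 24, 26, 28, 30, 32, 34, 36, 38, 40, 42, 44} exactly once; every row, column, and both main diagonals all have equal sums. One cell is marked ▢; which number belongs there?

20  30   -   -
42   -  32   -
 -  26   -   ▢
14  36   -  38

The 16 entries sum to 464, so each line sums to 464/4 = 116.
Row 4: 14 + 36 + 38 + ? = 116, so (4,3) = 28.
Using column 1: 20 + 42 + 14 + ? → (3,1) = 116 − 76 = 40.
Column 2 must total 116; the given cells sum to 92, so (2,2) = 24.
Using main diagonal: 20 + 24 + 38 + ? → (3,3) = 116 − 82 = 34.
The remaining cell in anti-diagonal is (1,4) = 116 − 72 = 44.
Row 1 must total 116; the given cells sum to 94, so (1,3) = 22.
Using row 2: 42 + 24 + 32 + ? → (2,4) = 116 − 98 = 18.
Using row 3: 40 + 26 + 34 + ? → (3,4) = 116 − 100 = 16.

16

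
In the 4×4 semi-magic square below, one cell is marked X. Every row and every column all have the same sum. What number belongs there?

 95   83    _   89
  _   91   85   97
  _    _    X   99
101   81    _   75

Column 4 is complete and sums to 360; that is the magic constant.
From row 1, 360 − (95 + 83 + 89) gives (1,3) = 93.
Row 2 must total 360; the given cells sum to 273, so (2,1) = 87.
Row 4: 101 + 81 + 75 + ? = 360, so (4,3) = 103.
Using column 1: 95 + 87 + 101 + ? → (3,1) = 360 − 283 = 77.
The remaining cell in column 2 is (3,2) = 360 − 255 = 105.
Column 3: 93 + 85 + 103 + ? = 360, so (3,3) = 79.

79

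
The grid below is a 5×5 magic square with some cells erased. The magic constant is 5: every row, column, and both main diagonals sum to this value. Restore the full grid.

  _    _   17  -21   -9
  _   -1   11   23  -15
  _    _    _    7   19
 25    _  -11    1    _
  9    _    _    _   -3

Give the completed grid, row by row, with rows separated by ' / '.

3 15 17 -21 -9 / -13 -1 11 23 -15 / -19 -7 5 7 19 / 25 -23 -11 1 13 / 9 21 -17 -5 -3

Row 2 needs 5; the known cells sum to 18, so (2,1) = -13.
Column 4 must total 5; the given cells sum to 10, so (5,4) = -5.
Column 5: -9 + (-15) + 19 + (-3) + ? = 5, so (4,5) = 13.
The remaining cell in row 4 is (4,2) = 5 − 28 = -23.
Anti-diagonal: -9 + 23 + (-23) + 9 + ? = 5, so (3,3) = 5.
The remaining cell in column 3 is (5,3) = 5 − 22 = -17.
Main diagonal: -1 + 5 + 1 + (-3) + ? = 5, so (1,1) = 3.
Using row 1: 3 + 17 + (-21) + (-9) + ? → (1,2) = 5 − (-10) = 15.
Row 5 must total 5; the given cells sum to -16, so (5,2) = 21.
The remaining cell in column 1 is (3,1) = 5 − 24 = -19.
Column 2: 15 + (-1) + (-23) + 21 + ? = 5, so (3,2) = -7.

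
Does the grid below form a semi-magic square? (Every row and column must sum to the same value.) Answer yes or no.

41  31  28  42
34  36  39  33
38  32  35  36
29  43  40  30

No — row 1 sums to 142 but row 3 sums to 141.

Row 1: 41 + 31 + 28 + 42 = 142.
Row 2: 34 + 36 + 39 + 33 = 142.
Row 3: 38 + 32 + 35 + 36 = 141.
Row 4: 29 + 43 + 40 + 30 = 142.
Column 1: 41 + 34 + 38 + 29 = 142.
Column 2: 31 + 36 + 32 + 43 = 142.
Column 3: 28 + 39 + 35 + 40 = 142.
Column 4: 42 + 33 + 36 + 30 = 141.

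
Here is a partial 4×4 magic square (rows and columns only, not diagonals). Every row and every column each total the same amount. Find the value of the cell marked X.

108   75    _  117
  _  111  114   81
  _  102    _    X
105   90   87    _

84

Column 2 is complete and sums to 378; that is the magic constant.
Using row 1: 108 + 75 + 117 + ? → (1,3) = 378 − 300 = 78.
Row 2 needs 378; the known cells sum to 306, so (2,1) = 72.
Row 4 needs 378; the known cells sum to 282, so (4,4) = 96.
Using column 1: 108 + 72 + 105 + ? → (3,1) = 378 − 285 = 93.
From column 3, 378 − (78 + 114 + 87) gives (3,3) = 99.
Column 4: 117 + 81 + 96 + ? = 378, so (3,4) = 84.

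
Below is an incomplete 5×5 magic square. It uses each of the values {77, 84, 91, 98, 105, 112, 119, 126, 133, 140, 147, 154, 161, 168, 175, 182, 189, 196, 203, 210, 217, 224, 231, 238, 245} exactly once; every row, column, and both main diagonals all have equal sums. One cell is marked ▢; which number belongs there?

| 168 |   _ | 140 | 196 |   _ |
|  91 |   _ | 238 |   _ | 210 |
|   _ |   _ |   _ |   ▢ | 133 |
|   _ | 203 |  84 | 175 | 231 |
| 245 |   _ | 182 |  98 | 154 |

The 25 entries sum to 4025, so each line sums to 4025/5 = 805.
From row 4, 805 − (203 + 84 + 175 + 231) gives (4,1) = 112.
Row 5 needs 805; the known cells sum to 679, so (5,2) = 126.
Column 1 must total 805; the given cells sum to 616, so (3,1) = 189.
Column 3 must total 805; the given cells sum to 644, so (3,3) = 161.
The remaining cell in column 5 is (1,5) = 805 − 728 = 77.
From main diagonal, 805 − (168 + 161 + 175 + 154) gives (2,2) = 147.
Anti-diagonal needs 805; the known cells sum to 686, so (2,4) = 119.
Row 1 must total 805; the given cells sum to 581, so (1,2) = 224.
Column 2 needs 805; the known cells sum to 700, so (3,2) = 105.
Column 4 needs 805; the known cells sum to 588, so (3,4) = 217.

217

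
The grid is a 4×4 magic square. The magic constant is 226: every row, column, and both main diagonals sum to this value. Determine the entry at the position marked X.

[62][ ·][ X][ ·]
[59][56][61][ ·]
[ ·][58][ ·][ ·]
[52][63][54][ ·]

From row 2, 226 − (59 + 56 + 61) gives (2,4) = 50.
The remaining cell in row 4 is (4,4) = 226 − 169 = 57.
Using column 1: 62 + 59 + 52 + ? → (3,1) = 226 − 173 = 53.
Using column 2: 56 + 58 + 63 + ? → (1,2) = 226 − 177 = 49.
Main diagonal: 62 + 56 + 57 + ? = 226, so (3,3) = 51.
The remaining cell in anti-diagonal is (1,4) = 226 − 171 = 55.
The remaining cell in row 1 is (1,3) = 226 − 166 = 60.

60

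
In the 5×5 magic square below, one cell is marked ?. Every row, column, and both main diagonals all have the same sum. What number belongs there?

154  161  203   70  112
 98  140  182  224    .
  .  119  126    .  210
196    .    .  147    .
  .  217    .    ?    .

Row 1 is complete and sums to 700; that is the magic constant.
Row 2 needs 700; the known cells sum to 644, so (2,5) = 56.
Column 2: 161 + 140 + 119 + 217 + ? = 700, so (4,2) = 63.
Using main diagonal: 154 + 140 + 126 + 147 + ? → (5,5) = 700 − 567 = 133.
Anti-diagonal must total 700; the given cells sum to 525, so (5,1) = 175.
From column 1, 700 − (154 + 98 + 196 + 175) gives (3,1) = 77.
Column 5 needs 700; the known cells sum to 511, so (4,5) = 189.
From row 3, 700 − (77 + 119 + 126 + 210) gives (3,4) = 168.
The remaining cell in row 4 is (4,3) = 700 − 595 = 105.
Column 3 needs 700; the known cells sum to 616, so (5,3) = 84.
The remaining cell in column 4 is (5,4) = 700 − 609 = 91.

91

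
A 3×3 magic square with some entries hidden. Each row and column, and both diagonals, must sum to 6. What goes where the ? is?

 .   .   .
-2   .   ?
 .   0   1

Using row 3: 0 + 1 + ? → (3,1) = 6 − 1 = 5.
Column 1: -2 + 5 + ? = 6, so (1,1) = 3.
Using main diagonal: 3 + 1 + ? → (2,2) = 6 − 4 = 2.
Anti-diagonal must total 6; the given cells sum to 7, so (1,3) = -1.
Row 1 must total 6; the given cells sum to 2, so (1,2) = 4.
Row 2: -2 + 2 + ? = 6, so (2,3) = 6.

6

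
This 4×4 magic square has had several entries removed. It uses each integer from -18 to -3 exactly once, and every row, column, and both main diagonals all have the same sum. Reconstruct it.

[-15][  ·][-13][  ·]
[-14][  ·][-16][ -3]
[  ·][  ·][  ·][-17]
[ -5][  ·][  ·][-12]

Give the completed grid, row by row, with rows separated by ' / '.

-15 -4 -13 -10 / -14 -9 -16 -3 / -8 -11 -6 -17 / -5 -18 -7 -12

The entries are -18 through -3, which sum to -168, so each line sums to -168/4 = -42.
Row 2 must total -42; the given cells sum to -33, so (2,2) = -9.
Column 1 must total -42; the given cells sum to -34, so (3,1) = -8.
Column 4 needs -42; the known cells sum to -32, so (1,4) = -10.
Main diagonal must total -42; the given cells sum to -36, so (3,3) = -6.
Using anti-diagonal: -10 + (-16) + (-5) + ? → (3,2) = -42 − (-31) = -11.
From row 1, -42 − (-15 + (-13) + (-10)) gives (1,2) = -4.
From column 2, -42 − (-4 + (-9) + (-11)) gives (4,2) = -18.
Column 3 needs -42; the known cells sum to -35, so (4,3) = -7.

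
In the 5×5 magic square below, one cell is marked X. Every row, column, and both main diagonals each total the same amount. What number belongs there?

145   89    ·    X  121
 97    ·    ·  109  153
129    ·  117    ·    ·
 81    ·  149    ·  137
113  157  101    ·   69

77

Column 1 is complete and sums to 565; that is the magic constant.
Row 5 needs 565; the known cells sum to 440, so (5,4) = 125.
From column 5, 565 − (121 + 153 + 137 + 69) gives (3,5) = 85.
Anti-diagonal: 121 + 109 + 117 + 113 + ? = 565, so (4,2) = 105.
Row 4: 81 + 105 + 149 + 137 + ? = 565, so (4,4) = 93.
Main diagonal: 145 + 117 + 93 + 69 + ? = 565, so (2,2) = 141.
Using row 2: 97 + 141 + 109 + 153 + ? → (2,3) = 565 − 500 = 65.
Column 2 must total 565; the given cells sum to 492, so (3,2) = 73.
Column 3 needs 565; the known cells sum to 432, so (1,3) = 133.
From row 1, 565 − (145 + 89 + 133 + 121) gives (1,4) = 77.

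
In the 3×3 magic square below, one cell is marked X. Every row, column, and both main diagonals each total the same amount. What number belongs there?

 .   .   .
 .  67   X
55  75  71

Row 3 is complete and sums to 201; that is the magic constant.
Column 2: 67 + 75 + ? = 201, so (1,2) = 59.
Main diagonal must total 201; the given cells sum to 138, so (1,1) = 63.
From anti-diagonal, 201 − (67 + 55) gives (1,3) = 79.
Using column 1: 63 + 55 + ? → (2,1) = 201 − 118 = 83.
Column 3 must total 201; the given cells sum to 150, so (2,3) = 51.

51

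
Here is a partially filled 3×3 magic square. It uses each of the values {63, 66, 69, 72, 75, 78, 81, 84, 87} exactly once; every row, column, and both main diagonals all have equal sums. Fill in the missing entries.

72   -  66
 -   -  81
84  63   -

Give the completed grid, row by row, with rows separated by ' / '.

72 87 66 / 69 75 81 / 84 63 78

The 9 entries sum to 675, so each line sums to 675/3 = 225.
Row 1 needs 225; the known cells sum to 138, so (1,2) = 87.
Using row 3: 84 + 63 + ? → (3,3) = 225 − 147 = 78.
Column 1 needs 225; the known cells sum to 156, so (2,1) = 69.
The remaining cell in column 2 is (2,2) = 225 − 150 = 75.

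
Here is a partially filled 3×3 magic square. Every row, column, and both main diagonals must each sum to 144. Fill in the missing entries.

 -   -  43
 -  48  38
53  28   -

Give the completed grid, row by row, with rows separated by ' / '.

The remaining cell in row 2 is (2,1) = 144 − 86 = 58.
The remaining cell in row 3 is (3,3) = 144 − 81 = 63.
The remaining cell in column 1 is (1,1) = 144 − 111 = 33.
Column 2 needs 144; the known cells sum to 76, so (1,2) = 68.

33 68 43 / 58 48 38 / 53 28 63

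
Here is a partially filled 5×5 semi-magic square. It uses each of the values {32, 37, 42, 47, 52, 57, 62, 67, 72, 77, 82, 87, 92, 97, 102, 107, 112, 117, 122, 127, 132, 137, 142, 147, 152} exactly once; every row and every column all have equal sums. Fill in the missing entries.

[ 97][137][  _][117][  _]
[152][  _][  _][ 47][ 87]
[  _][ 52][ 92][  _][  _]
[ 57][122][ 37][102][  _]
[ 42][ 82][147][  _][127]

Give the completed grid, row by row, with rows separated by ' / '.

The 25 entries sum to 2300, so each line sums to 2300/5 = 460.
Row 4: 57 + 122 + 37 + 102 + ? = 460, so (4,5) = 142.
Row 5: 42 + 82 + 147 + 127 + ? = 460, so (5,4) = 62.
The remaining cell in column 1 is (3,1) = 460 − 348 = 112.
From column 2, 460 − (137 + 52 + 122 + 82) gives (2,2) = 67.
Column 4: 117 + 47 + 102 + 62 + ? = 460, so (3,4) = 132.
Row 2 needs 460; the known cells sum to 353, so (2,3) = 107.
Row 3: 112 + 52 + 92 + 132 + ? = 460, so (3,5) = 72.
The remaining cell in column 3 is (1,3) = 460 − 383 = 77.
Column 5: 87 + 72 + 142 + 127 + ? = 460, so (1,5) = 32.

97 137 77 117 32 / 152 67 107 47 87 / 112 52 92 132 72 / 57 122 37 102 142 / 42 82 147 62 127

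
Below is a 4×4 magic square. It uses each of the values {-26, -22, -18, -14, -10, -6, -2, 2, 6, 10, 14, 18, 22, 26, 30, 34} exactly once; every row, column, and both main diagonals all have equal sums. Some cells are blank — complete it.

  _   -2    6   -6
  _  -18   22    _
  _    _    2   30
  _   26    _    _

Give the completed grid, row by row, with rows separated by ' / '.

The 16 entries sum to 64, so each line sums to 64/4 = 16.
The remaining cell in row 1 is (1,1) = 16 − (-2) = 18.
Using column 2: -2 + (-18) + 26 + ? → (3,2) = 16 − 6 = 10.
From column 3, 16 − (6 + 22 + 2) gives (4,3) = -14.
The remaining cell in main diagonal is (4,4) = 16 − 2 = 14.
Anti-diagonal needs 16; the known cells sum to 26, so (4,1) = -10.
Row 3: 10 + 2 + 30 + ? = 16, so (3,1) = -26.
Column 1 must total 16; the given cells sum to -18, so (2,1) = 34.
Column 4: -6 + 30 + 14 + ? = 16, so (2,4) = -22.

18 -2 6 -6 / 34 -18 22 -22 / -26 10 2 30 / -10 26 -14 14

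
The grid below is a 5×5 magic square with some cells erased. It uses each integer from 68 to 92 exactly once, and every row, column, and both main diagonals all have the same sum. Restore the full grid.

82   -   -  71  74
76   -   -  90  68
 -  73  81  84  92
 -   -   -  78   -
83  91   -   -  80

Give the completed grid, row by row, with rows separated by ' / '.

The entries are 68 through 92, which sum to 2000, so each line sums to 2000/5 = 400.
Row 3 needs 400; the known cells sum to 330, so (3,1) = 70.
Using column 1: 82 + 76 + 70 + 83 + ? → (4,1) = 400 − 311 = 89.
The remaining cell in column 4 is (5,4) = 400 − 323 = 77.
Column 5 needs 400; the known cells sum to 314, so (4,5) = 86.
Main diagonal needs 400; the known cells sum to 321, so (2,2) = 79.
Anti-diagonal needs 400; the known cells sum to 328, so (4,2) = 72.
The remaining cell in row 2 is (2,3) = 400 − 313 = 87.
From row 4, 400 − (89 + 72 + 78 + 86) gives (4,3) = 75.
Using row 5: 83 + 91 + 77 + 80 + ? → (5,3) = 400 − 331 = 69.
Column 2 must total 400; the given cells sum to 315, so (1,2) = 85.
Column 3 must total 400; the given cells sum to 312, so (1,3) = 88.

82 85 88 71 74 / 76 79 87 90 68 / 70 73 81 84 92 / 89 72 75 78 86 / 83 91 69 77 80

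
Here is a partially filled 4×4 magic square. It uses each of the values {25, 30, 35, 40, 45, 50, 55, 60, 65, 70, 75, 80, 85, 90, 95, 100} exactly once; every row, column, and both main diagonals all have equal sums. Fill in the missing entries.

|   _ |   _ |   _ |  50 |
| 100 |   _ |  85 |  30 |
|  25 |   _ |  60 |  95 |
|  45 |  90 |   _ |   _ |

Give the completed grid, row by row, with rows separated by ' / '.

The 16 entries sum to 1000, so each line sums to 1000/4 = 250.
From row 2, 250 − (100 + 85 + 30) gives (2,2) = 35.
Row 3: 25 + 60 + 95 + ? = 250, so (3,2) = 70.
From column 1, 250 − (100 + 25 + 45) gives (1,1) = 80.
The remaining cell in column 2 is (1,2) = 250 − 195 = 55.
The remaining cell in column 4 is (4,4) = 250 − 175 = 75.
The remaining cell in row 1 is (1,3) = 250 − 185 = 65.
Using row 4: 45 + 90 + 75 + ? → (4,3) = 250 − 210 = 40.

80 55 65 50 / 100 35 85 30 / 25 70 60 95 / 45 90 40 75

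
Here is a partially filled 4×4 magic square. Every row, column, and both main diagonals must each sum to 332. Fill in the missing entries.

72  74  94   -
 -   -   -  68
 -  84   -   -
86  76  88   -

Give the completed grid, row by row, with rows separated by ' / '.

72 74 94 92 / 96 98 70 68 / 78 84 80 90 / 86 76 88 82

From row 1, 332 − (72 + 74 + 94) gives (1,4) = 92.
From row 4, 332 − (86 + 76 + 88) gives (4,4) = 82.
Column 2 must total 332; the given cells sum to 234, so (2,2) = 98.
Using column 4: 92 + 68 + 82 + ? → (3,4) = 332 − 242 = 90.
Main diagonal must total 332; the given cells sum to 252, so (3,3) = 80.
Anti-diagonal must total 332; the given cells sum to 262, so (2,3) = 70.
The remaining cell in row 2 is (2,1) = 332 − 236 = 96.
From row 3, 332 − (84 + 80 + 90) gives (3,1) = 78.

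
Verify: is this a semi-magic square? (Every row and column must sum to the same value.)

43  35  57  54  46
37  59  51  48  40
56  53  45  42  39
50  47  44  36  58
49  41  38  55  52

Row 1: 43 + 35 + 57 + 54 + 46 = 235.
Row 2: 37 + 59 + 51 + 48 + 40 = 235.
Row 3: 56 + 53 + 45 + 42 + 39 = 235.
Row 4: 50 + 47 + 44 + 36 + 58 = 235.
Row 5: 49 + 41 + 38 + 55 + 52 = 235.
Column 1: 43 + 37 + 56 + 50 + 49 = 235.
Column 2: 35 + 59 + 53 + 47 + 41 = 235.
Column 3: 57 + 51 + 45 + 44 + 38 = 235.
Column 4: 54 + 48 + 42 + 36 + 55 = 235.
Column 5: 46 + 40 + 39 + 58 + 52 = 235.
All lines sum to 235.

Yes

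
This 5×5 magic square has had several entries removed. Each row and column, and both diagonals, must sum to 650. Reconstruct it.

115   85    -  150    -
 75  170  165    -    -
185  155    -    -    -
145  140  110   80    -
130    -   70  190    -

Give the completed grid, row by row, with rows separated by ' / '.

115 85 180 150 120 / 75 170 165 135 105 / 185 155 125 95 90 / 145 140 110 80 175 / 130 100 70 190 160

Using row 4: 145 + 140 + 110 + 80 + ? → (4,5) = 650 − 475 = 175.
The remaining cell in column 2 is (5,2) = 650 − 550 = 100.
The remaining cell in row 5 is (5,5) = 650 − 490 = 160.
Using main diagonal: 115 + 170 + 80 + 160 + ? → (3,3) = 650 − 525 = 125.
Column 3 needs 650; the known cells sum to 470, so (1,3) = 180.
Using row 1: 115 + 85 + 180 + 150 + ? → (1,5) = 650 − 530 = 120.
The remaining cell in anti-diagonal is (2,4) = 650 − 515 = 135.
Row 2 needs 650; the known cells sum to 545, so (2,5) = 105.
Column 4: 150 + 135 + 80 + 190 + ? = 650, so (3,4) = 95.
The remaining cell in column 5 is (3,5) = 650 − 560 = 90.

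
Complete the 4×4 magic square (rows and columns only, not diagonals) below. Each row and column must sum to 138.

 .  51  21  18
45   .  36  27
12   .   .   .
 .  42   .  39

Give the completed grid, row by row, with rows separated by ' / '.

Row 1: 51 + 21 + 18 + ? = 138, so (1,1) = 48.
Row 2 must total 138; the given cells sum to 108, so (2,2) = 30.
Column 1: 48 + 45 + 12 + ? = 138, so (4,1) = 33.
The remaining cell in column 2 is (3,2) = 138 − 123 = 15.
Column 4 must total 138; the given cells sum to 84, so (3,4) = 54.
Using row 3: 12 + 15 + 54 + ? → (3,3) = 138 − 81 = 57.
Row 4: 33 + 42 + 39 + ? = 138, so (4,3) = 24.

48 51 21 18 / 45 30 36 27 / 12 15 57 54 / 33 42 24 39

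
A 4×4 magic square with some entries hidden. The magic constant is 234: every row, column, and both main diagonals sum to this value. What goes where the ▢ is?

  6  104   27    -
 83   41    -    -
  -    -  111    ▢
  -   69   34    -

Row 1 must total 234; the given cells sum to 137, so (1,4) = 97.
Using column 2: 104 + 41 + 69 + ? → (3,2) = 234 − 214 = 20.
Column 3 must total 234; the given cells sum to 172, so (2,3) = 62.
Main diagonal needs 234; the known cells sum to 158, so (4,4) = 76.
Anti-diagonal: 97 + 62 + 20 + ? = 234, so (4,1) = 55.
The remaining cell in row 2 is (2,4) = 234 − 186 = 48.
Column 1 needs 234; the known cells sum to 144, so (3,1) = 90.
Column 4 must total 234; the given cells sum to 221, so (3,4) = 13.

13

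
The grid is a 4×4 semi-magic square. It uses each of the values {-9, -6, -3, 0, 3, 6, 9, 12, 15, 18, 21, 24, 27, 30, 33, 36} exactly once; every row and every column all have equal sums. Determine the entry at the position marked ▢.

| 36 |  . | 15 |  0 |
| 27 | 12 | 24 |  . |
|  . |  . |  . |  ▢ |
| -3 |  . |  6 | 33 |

The 16 entries sum to 216, so each line sums to 216/4 = 54.
Row 1 must total 54; the given cells sum to 51, so (1,2) = 3.
The remaining cell in row 2 is (2,4) = 54 − 63 = -9.
Using row 4: -3 + 6 + 33 + ? → (4,2) = 54 − 36 = 18.
From column 1, 54 − (36 + 27 + (-3)) gives (3,1) = -6.
Column 2: 3 + 12 + 18 + ? = 54, so (3,2) = 21.
The remaining cell in column 3 is (3,3) = 54 − 45 = 9.
Column 4 needs 54; the known cells sum to 24, so (3,4) = 30.

30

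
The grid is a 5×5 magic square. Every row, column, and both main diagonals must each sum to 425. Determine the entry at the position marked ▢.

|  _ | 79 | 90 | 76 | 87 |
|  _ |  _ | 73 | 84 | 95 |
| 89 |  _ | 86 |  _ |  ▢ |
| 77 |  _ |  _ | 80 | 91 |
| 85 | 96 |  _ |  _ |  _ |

Row 1 must total 425; the given cells sum to 332, so (1,1) = 93.
The remaining cell in column 1 is (2,1) = 425 − 344 = 81.
The remaining cell in anti-diagonal is (4,2) = 425 − 342 = 83.
From row 2, 425 − (81 + 73 + 84 + 95) gives (2,2) = 92.
Row 4 must total 425; the given cells sum to 331, so (4,3) = 94.
Using column 2: 79 + 92 + 83 + 96 + ? → (3,2) = 425 − 350 = 75.
Column 3 needs 425; the known cells sum to 343, so (5,3) = 82.
Main diagonal: 93 + 92 + 86 + 80 + ? = 425, so (5,5) = 74.
Row 5: 85 + 96 + 82 + 74 + ? = 425, so (5,4) = 88.
Column 4 must total 425; the given cells sum to 328, so (3,4) = 97.
Column 5 must total 425; the given cells sum to 347, so (3,5) = 78.

78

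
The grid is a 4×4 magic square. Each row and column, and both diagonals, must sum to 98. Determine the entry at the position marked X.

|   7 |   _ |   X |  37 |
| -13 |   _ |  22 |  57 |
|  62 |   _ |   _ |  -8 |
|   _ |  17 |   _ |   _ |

The remaining cell in row 2 is (2,2) = 98 − 66 = 32.
The remaining cell in column 1 is (4,1) = 98 − 56 = 42.
Column 4: 37 + 57 + (-8) + ? = 98, so (4,4) = 12.
Main diagonal: 7 + 32 + 12 + ? = 98, so (3,3) = 47.
From anti-diagonal, 98 − (37 + 22 + 42) gives (3,2) = -3.
The remaining cell in row 4 is (4,3) = 98 − 71 = 27.
Column 2: 32 + (-3) + 17 + ? = 98, so (1,2) = 52.
Column 3 must total 98; the given cells sum to 96, so (1,3) = 2.

2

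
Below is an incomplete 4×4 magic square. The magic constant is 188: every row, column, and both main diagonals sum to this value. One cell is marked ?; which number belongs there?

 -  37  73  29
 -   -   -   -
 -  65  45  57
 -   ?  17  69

61

From row 1, 188 − (37 + 73 + 29) gives (1,1) = 49.
Using row 3: 65 + 45 + 57 + ? → (3,1) = 188 − 167 = 21.
From column 3, 188 − (73 + 45 + 17) gives (2,3) = 53.
From column 4, 188 − (29 + 57 + 69) gives (2,4) = 33.
From main diagonal, 188 − (49 + 45 + 69) gives (2,2) = 25.
Anti-diagonal: 29 + 53 + 65 + ? = 188, so (4,1) = 41.
Row 2: 25 + 53 + 33 + ? = 188, so (2,1) = 77.
The remaining cell in row 4 is (4,2) = 188 − 127 = 61.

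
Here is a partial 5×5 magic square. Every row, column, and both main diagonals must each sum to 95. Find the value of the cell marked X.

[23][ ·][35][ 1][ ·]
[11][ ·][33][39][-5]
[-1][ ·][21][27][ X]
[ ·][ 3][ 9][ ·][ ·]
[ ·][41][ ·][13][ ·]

43

Row 2: 11 + 33 + 39 + (-5) + ? = 95, so (2,2) = 17.
Using column 3: 35 + 33 + 21 + 9 + ? → (5,3) = 95 − 98 = -3.
Using column 4: 1 + 39 + 27 + 13 + ? → (4,4) = 95 − 80 = 15.
Main diagonal: 23 + 17 + 21 + 15 + ? = 95, so (5,5) = 19.
Using row 5: 41 + (-3) + 13 + 19 + ? → (5,1) = 95 − 70 = 25.
From column 1, 95 − (23 + 11 + (-1) + 25) gives (4,1) = 37.
Anti-diagonal must total 95; the given cells sum to 88, so (1,5) = 7.
Row 1: 23 + 35 + 1 + 7 + ? = 95, so (1,2) = 29.
Row 4 must total 95; the given cells sum to 64, so (4,5) = 31.
From column 2, 95 − (29 + 17 + 3 + 41) gives (3,2) = 5.
The remaining cell in column 5 is (3,5) = 95 − 52 = 43.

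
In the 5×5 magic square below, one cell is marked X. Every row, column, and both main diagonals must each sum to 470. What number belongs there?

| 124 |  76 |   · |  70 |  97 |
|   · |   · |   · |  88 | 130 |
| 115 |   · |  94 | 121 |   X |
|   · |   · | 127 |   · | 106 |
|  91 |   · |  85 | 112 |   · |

73

Using row 1: 124 + 76 + 70 + 97 + ? → (1,3) = 470 − 367 = 103.
Column 3: 103 + 94 + 127 + 85 + ? = 470, so (2,3) = 61.
Column 4 needs 470; the known cells sum to 391, so (4,4) = 79.
The remaining cell in anti-diagonal is (4,2) = 470 − 370 = 100.
Row 4 needs 470; the known cells sum to 412, so (4,1) = 58.
Using column 1: 124 + 115 + 58 + 91 + ? → (2,1) = 470 − 388 = 82.
Using row 2: 82 + 61 + 88 + 130 + ? → (2,2) = 470 − 361 = 109.
The remaining cell in main diagonal is (5,5) = 470 − 406 = 64.
The remaining cell in row 5 is (5,2) = 470 − 352 = 118.
Using column 2: 76 + 109 + 100 + 118 + ? → (3,2) = 470 − 403 = 67.
Column 5: 97 + 130 + 106 + 64 + ? = 470, so (3,5) = 73.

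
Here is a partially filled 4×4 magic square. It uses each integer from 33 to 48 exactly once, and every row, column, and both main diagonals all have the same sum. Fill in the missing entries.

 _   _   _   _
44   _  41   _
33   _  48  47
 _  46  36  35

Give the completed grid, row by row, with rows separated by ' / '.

40 43 37 42 / 44 39 41 38 / 33 34 48 47 / 45 46 36 35

The entries are 33 through 48, which sum to 648, so each line sums to 648/4 = 162.
From row 3, 162 − (33 + 48 + 47) gives (3,2) = 34.
From row 4, 162 − (46 + 36 + 35) gives (4,1) = 45.
Using column 1: 44 + 33 + 45 + ? → (1,1) = 162 − 122 = 40.
Using column 3: 41 + 48 + 36 + ? → (1,3) = 162 − 125 = 37.
Using main diagonal: 40 + 48 + 35 + ? → (2,2) = 162 − 123 = 39.
Anti-diagonal must total 162; the given cells sum to 120, so (1,4) = 42.
Using row 1: 40 + 37 + 42 + ? → (1,2) = 162 − 119 = 43.
Using row 2: 44 + 39 + 41 + ? → (2,4) = 162 − 124 = 38.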